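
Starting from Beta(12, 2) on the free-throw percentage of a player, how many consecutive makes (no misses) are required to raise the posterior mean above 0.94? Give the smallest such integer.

k = 20

After k makes and 0 misses the posterior is Beta(12+k, 2), with mean (12+k)/(12+2+k).
Set (12+k)/(14+k) > 0.94 and solve: k > (0.94·14 − 12)/(1 − 0.94) = 19.333.
The smallest integer exceeding 19.333 is 20.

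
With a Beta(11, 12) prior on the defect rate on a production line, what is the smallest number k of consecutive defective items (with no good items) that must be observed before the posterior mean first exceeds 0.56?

After k defective items and 0 good items the posterior is Beta(11+k, 12), with mean (11+k)/(11+12+k).
Set (11+k)/(23+k) > 0.56 and solve: k > (0.56·23 − 11)/(1 − 0.56) = 4.273.
The smallest integer exceeding 4.273 is 5, and checking k=5: (16)/(28) = 0.5714 > 0.56.

k = 5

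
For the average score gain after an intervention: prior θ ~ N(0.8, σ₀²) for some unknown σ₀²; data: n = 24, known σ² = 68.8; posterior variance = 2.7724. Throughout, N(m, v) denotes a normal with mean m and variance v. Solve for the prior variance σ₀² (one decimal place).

σ₀² = 84.3

Posterior precision equals prior precision plus data precision: 1/σ_n² = 1/σ₀² + n/σ².
So 1/σ₀² = 1/2.7724 − 24/68.8 = 0.360698 − 0.348837 = 0.011861.
Hence σ₀² = 1/0.011861 ≈ 84.3.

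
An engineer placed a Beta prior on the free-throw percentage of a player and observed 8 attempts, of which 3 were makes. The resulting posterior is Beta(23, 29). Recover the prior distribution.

Beta(20, 24)

Under Beta–binomial conjugacy the posterior parameters are (a+s, b+f).
So a = 23 − 3 = 20 and b = 29 − 5 = 24.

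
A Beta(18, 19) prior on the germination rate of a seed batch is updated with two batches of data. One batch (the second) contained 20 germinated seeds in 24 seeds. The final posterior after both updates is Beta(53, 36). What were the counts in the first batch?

Sequential conjugate updates are equivalent to a single update on the pooled data, so total successes = posterior α − prior α and total failures = posterior β − prior β.
Total across both batches: 53−18=35 germinated seeds, 36−19=17 non-germinating seeds.
Subtract the second batch: 35−20=15 germinated seeds and 17−4=13 non-germinating seeds.

15 germinated seeds and 13 non-germinating seeds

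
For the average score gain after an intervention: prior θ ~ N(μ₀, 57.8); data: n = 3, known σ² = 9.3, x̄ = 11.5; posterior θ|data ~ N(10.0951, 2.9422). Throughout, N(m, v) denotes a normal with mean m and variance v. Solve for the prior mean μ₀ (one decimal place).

μ₀ = -16.1

The posterior mean is a precision-weighted average: μ_n = (τ₀μ₀ + τ_data·x̄)/(τ₀+τ_data), with τ₀=1/σ₀² and τ_data=n/σ².
Here τ₀ = 1/57.8 = 0.017301 and τ_data = 3/9.3 = 0.322581, so τ_n = 0.339882.
Rearranging for μ₀: μ₀ = (μ_n·τ_n − τ_data·x̄)/τ₀ = (10.0951·0.339882 − 0.322581·11.5) / 0.017301 = -0.278539/0.017301 ≈ -16.1.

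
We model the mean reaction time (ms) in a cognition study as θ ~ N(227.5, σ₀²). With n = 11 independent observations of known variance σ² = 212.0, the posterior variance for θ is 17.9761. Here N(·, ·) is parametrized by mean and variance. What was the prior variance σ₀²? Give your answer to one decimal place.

σ₀² = 267.2

For the Normal–Normal model with known σ², precisions add: τ_n = τ₀ + n/σ².
So 1/σ₀² = 1/17.9761 − 11/212.0 = 0.055629 − 0.051887 = 0.003742.
Hence σ₀² = 1/0.003742 ≈ 267.2.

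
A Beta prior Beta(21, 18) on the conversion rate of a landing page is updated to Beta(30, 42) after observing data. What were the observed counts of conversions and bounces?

9 conversions and 24 bounces

Beta is conjugate to the binomial likelihood: posterior = Beta(a+s, b+f).
So s = 30 − 21 = 9 and f = 42 − 18 = 24.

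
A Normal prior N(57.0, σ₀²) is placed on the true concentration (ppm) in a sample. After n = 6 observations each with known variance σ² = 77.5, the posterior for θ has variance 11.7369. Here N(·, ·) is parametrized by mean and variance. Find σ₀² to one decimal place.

Posterior precision equals prior precision plus data precision: 1/σ_n² = 1/σ₀² + n/σ².
So 1/σ₀² = 1/11.7369 − 6/77.5 = 0.085201 − 0.077419 = 0.007782.
Hence σ₀² = 1/0.007782 ≈ 128.5.

σ₀² = 128.5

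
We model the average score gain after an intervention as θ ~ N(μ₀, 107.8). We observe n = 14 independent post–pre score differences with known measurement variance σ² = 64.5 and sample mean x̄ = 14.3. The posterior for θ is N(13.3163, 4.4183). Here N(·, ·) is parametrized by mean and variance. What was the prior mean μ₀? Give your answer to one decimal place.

The posterior mean is a precision-weighted average: μ_n = (τ₀μ₀ + τ_data·x̄)/(τ₀+τ_data), with τ₀=1/σ₀² and τ_data=n/σ².
Here τ₀ = 1/107.8 = 0.009276 and τ_data = 14/64.5 = 0.217054, so τ_n = 0.226330.
Rearranging for μ₀: μ₀ = (μ_n·τ_n − τ_data·x̄)/τ₀ = (13.3163·0.226330 − 0.217054·14.3) / 0.009276 = -0.089994/0.009276 ≈ -9.7.

μ₀ = -9.7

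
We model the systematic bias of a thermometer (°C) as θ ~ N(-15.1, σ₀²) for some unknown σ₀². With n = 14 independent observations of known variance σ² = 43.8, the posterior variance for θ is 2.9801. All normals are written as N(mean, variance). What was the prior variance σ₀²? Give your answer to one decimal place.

σ₀² = 62.8

Posterior precision equals prior precision plus data precision: 1/σ_n² = 1/σ₀² + n/σ².
So 1/σ₀² = 1/2.9801 − 14/43.8 = 0.335559 − 0.319635 = 0.015924.
Hence σ₀² = 1/0.015924 ≈ 62.8.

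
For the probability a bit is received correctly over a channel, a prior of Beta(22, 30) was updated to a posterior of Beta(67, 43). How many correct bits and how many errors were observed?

Under Beta–binomial conjugacy the posterior parameters are (α+s, β+f).
Match parameters: s=67−22=45, f=43−30=13.

45 correct bits and 13 errors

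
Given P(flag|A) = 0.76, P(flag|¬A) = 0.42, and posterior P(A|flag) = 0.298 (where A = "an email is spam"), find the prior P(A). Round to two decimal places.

Bayes' rule in odds form gives O(A|E) = O(A)·[P(E|A)/P(E|¬A)], hence O(A) = O(A|E)/LR.
Posterior odds = 0.298/(1−0.298) = 0.4245. LR = 0.76/0.42 = 1.8095.
Prior odds = 0.4245/1.8095 = 0.2346, so P(A) = 0.2346/(1+0.2346) ≈ 0.19.

P(A) = 0.19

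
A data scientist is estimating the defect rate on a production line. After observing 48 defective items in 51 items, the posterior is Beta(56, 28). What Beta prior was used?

Beta(8, 25)

Under Beta–binomial conjugacy the posterior parameters are (a+s, b+f).
Subtract the data counts: 56−48=8, 28−3=25.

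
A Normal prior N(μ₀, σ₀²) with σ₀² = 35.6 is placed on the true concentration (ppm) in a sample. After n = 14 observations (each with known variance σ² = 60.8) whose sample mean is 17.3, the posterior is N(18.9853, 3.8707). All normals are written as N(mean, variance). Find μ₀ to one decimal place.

With known observation variance, the Normal–Normal posterior has precision τ_n = τ₀ + n/σ² and mean μ_n = (τ₀μ₀ + (n/σ²)x̄)/τ_n.
Here τ₀ = 1/35.6 = 0.028090 and τ_data = 14/60.8 = 0.230263, so τ_n = 0.258353.
Rearranging for μ₀: μ₀ = (μ_n·τ_n − τ_data·x̄)/τ₀ = (18.9853·0.258353 − 0.230263·17.3) / 0.028090 = 0.921359/0.028090 ≈ 32.8.

μ₀ = 32.8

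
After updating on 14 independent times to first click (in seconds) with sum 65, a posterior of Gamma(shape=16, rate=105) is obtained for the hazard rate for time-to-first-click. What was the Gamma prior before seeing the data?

For an exponential likelihood with a Gamma(α, β) prior on the rate, n observations with total T give posterior Gamma(α+n, β+T).
So α = 16 − 14 = 2 and β = 105 − 65 = 40.

Gamma(shape=2, rate=40)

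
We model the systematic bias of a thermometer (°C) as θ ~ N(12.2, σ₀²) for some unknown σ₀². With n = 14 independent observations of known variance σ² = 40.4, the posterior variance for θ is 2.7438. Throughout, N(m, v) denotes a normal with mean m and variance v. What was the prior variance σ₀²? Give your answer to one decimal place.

σ₀² = 55.8

Posterior precision equals prior precision plus data precision: 1/σ_n² = 1/σ₀² + n/σ².
So 1/σ₀² = 1/2.7438 − 14/40.4 = 0.364458 − 0.346535 = 0.017923.
Hence σ₀² = 1/0.017923 ≈ 55.8.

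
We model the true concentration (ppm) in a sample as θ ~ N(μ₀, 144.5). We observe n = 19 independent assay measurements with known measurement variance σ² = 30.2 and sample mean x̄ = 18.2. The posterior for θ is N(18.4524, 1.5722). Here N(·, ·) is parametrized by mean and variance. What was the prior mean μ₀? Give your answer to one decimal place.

μ₀ = 41.4

The posterior mean is a precision-weighted average: μ_n = (τ₀μ₀ + τ_data·x̄)/(τ₀+τ_data), with τ₀=1/σ₀² and τ_data=n/σ².
Here τ₀ = 1/144.5 = 0.006920 and τ_data = 19/30.2 = 0.629139, so τ_n = 0.636059.
Rearranging for μ₀: μ₀ = (μ_n·τ_n − τ_data·x̄)/τ₀ = (18.4524·0.636059 − 0.629139·18.2) / 0.006920 = 0.286485/0.006920 ≈ 41.4.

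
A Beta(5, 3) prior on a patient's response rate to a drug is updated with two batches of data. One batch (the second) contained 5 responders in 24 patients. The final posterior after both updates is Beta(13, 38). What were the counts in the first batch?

Sequential conjugate updates are equivalent to a single update on the pooled data, so total successes = posterior α − prior α and total failures = posterior β − prior β.
Total across both batches: 13−5=8 responders, 38−3=35 non-responders.
Subtract the second batch: 8−5=3 responders and 35−19=16 non-responders.

3 responders and 16 non-responders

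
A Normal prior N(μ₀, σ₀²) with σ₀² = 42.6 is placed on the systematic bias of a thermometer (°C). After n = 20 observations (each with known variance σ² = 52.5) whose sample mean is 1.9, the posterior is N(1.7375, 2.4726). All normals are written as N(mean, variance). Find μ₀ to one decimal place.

The posterior mean is a precision-weighted average: μ_n = (τ₀μ₀ + τ_data·x̄)/(τ₀+τ_data), with τ₀=1/σ₀² and τ_data=n/σ².
Here τ₀ = 1/42.6 = 0.023474 and τ_data = 20/52.5 = 0.380952, so τ_n = 0.404426.
Rearranging for μ₀: μ₀ = (μ_n·τ_n − τ_data·x̄)/τ₀ = (1.7375·0.404426 − 0.380952·1.9) / 0.023474 = -0.021119/0.023474 ≈ -0.9.

μ₀ = -0.9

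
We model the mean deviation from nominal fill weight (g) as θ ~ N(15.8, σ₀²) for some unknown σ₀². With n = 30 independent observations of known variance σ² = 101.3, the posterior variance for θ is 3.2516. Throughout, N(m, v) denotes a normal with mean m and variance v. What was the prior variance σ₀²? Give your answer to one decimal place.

σ₀² = 87.8

Posterior precision equals prior precision plus data precision: 1/σ_n² = 1/σ₀² + n/σ².
So 1/σ₀² = 1/3.2516 − 30/101.3 = 0.307541 − 0.296150 = 0.011391.
Hence σ₀² = 1/0.011391 ≈ 87.8.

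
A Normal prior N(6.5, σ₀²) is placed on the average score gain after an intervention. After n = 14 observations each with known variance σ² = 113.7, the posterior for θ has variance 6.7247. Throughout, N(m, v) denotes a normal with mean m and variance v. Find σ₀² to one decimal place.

σ₀² = 39.1

For the Normal–Normal model with known σ², precisions add: τ_n = τ₀ + n/σ².
So 1/σ₀² = 1/6.7247 − 14/113.7 = 0.148706 − 0.123131 = 0.025575.
Hence σ₀² = 1/0.025575 ≈ 39.1.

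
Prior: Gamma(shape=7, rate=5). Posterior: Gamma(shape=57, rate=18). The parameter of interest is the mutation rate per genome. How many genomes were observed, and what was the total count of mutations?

A Gamma(α, β) prior (rate parametrization) on a Poisson rate with n observations summing to S gives posterior Gamma(α+S, β+n).
Matching: Σxᵢ = 57 − 7 = 50 and n = 18 − 5 = 13.

n = 13 genomes with total 50 mutations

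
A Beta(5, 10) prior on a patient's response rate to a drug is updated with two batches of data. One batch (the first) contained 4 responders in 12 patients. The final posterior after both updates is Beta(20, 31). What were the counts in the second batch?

11 responders and 13 non-responders

Because Beta–binomial updating is additive in the counts, the combined data contributed (α_post−α_prior, β_post−β_prior) successes and failures.
Total across both batches: 20−5=15 responders, 31−10=21 non-responders.
Subtract the first batch: 15−4=11 responders and 21−8=13 non-responders.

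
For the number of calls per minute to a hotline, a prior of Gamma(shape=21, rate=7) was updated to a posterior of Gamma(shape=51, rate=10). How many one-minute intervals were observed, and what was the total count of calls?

n = 3 one-minute intervals with total 30 calls

A Gamma(α, β) prior (rate parametrization) on a Poisson rate with n observations summing to S gives posterior Gamma(α+S, β+n).
Matching: Σxᵢ = 51 − 21 = 30 and n = 10 − 7 = 3.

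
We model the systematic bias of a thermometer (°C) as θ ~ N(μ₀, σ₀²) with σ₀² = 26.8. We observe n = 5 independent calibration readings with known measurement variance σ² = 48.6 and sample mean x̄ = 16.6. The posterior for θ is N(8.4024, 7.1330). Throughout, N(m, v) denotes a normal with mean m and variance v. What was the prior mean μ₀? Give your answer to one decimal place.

μ₀ = -14.2

The posterior mean is a precision-weighted average: μ_n = (τ₀μ₀ + τ_data·x̄)/(τ₀+τ_data), with τ₀=1/σ₀² and τ_data=n/σ².
Here τ₀ = 1/26.8 = 0.037313 and τ_data = 5/48.6 = 0.102881, so τ_n = 0.140194.
Rearranging for μ₀: μ₀ = (μ_n·τ_n − τ_data·x̄)/τ₀ = (8.4024·0.140194 − 0.102881·16.6) / 0.037313 = -0.529859/0.037313 ≈ -14.2.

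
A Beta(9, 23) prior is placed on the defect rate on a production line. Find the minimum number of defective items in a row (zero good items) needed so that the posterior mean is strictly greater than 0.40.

After k defective items and 0 good items the posterior is Beta(9+k, 23), with mean (9+k)/(9+23+k).
Set (9+k)/(32+k) > 0.40 and solve: k > (0.40·32 − 9)/(1 − 0.40) = 6.333.
The smallest integer exceeding 6.333 is 7, and checking k=7: (16)/(39) = 0.4103 > 0.40.

k = 7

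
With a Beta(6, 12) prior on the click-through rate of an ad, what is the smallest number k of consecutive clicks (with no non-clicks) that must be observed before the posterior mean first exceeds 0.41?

k = 3

After k clicks and 0 non-clicks the posterior is Beta(6+k, 12), with mean (6+k)/(6+12+k).
Set (6+k)/(18+k) > 0.41 and solve: k > (0.41·18 − 6)/(1 − 0.41) = 2.339.
The smallest integer exceeding 2.339 is 3, and checking k=3: (9)/(21) = 0.4286 > 0.41.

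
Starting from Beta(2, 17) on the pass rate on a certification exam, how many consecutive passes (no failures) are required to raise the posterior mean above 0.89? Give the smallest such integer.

k = 136

After k passes and 0 failures the posterior is Beta(2+k, 17), with mean (2+k)/(2+17+k).
Set (2+k)/(19+k) > 0.89 and solve: k > (0.89·19 − 2)/(1 − 0.89) = 135.545.
The smallest integer exceeding 135.545 is 136, and checking k=136: (138)/(155) = 0.8903 > 0.89.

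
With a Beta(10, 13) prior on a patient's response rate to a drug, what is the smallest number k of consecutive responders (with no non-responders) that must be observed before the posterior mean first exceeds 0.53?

After k responders and 0 non-responders the posterior is Beta(10+k, 13), with mean (10+k)/(10+13+k).
Set (10+k)/(23+k) > 0.53 and solve: k > (0.53·23 − 10)/(1 − 0.53) = 4.660.
The smallest integer exceeding 4.660 is 5.

k = 5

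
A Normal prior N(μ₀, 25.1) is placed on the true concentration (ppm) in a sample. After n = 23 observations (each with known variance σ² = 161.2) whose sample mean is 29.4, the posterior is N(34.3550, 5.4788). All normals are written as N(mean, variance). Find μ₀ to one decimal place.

μ₀ = 52.1

The posterior mean is a precision-weighted average: μ_n = (τ₀μ₀ + τ_data·x̄)/(τ₀+τ_data), with τ₀=1/σ₀² and τ_data=n/σ².
Here τ₀ = 1/25.1 = 0.039841 and τ_data = 23/161.2 = 0.142680, so τ_n = 0.182521.
Rearranging for μ₀: μ₀ = (μ_n·τ_n − τ_data·x̄)/τ₀ = (34.3550·0.182521 − 0.142680·29.4) / 0.039841 = 2.075717/0.039841 ≈ 52.1.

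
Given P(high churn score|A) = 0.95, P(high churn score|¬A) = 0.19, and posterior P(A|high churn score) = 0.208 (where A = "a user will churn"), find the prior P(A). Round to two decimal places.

P(A) = 0.05

Bayes' rule in odds form gives O(A|E) = O(A)·[P(E|A)/P(E|¬A)], hence O(A) = O(A|E)/LR.
Posterior odds = 0.208/(1−0.208) = 0.2626. LR = 0.95/0.19 = 5.0000.
Prior odds = 0.2626/5.0000 = 0.0525, so P(A) = 0.0525/(1+0.0525) ≈ 0.05.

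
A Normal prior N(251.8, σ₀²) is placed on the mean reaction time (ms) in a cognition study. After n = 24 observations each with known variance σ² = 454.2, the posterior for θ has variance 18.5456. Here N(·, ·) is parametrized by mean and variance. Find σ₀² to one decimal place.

Posterior precision equals prior precision plus data precision: 1/σ_n² = 1/σ₀² + n/σ².
So 1/σ₀² = 1/18.5456 − 24/454.2 = 0.053921 − 0.052840 = 0.001081.
Hence σ₀² = 1/0.001081 ≈ 925.1.

σ₀² = 925.1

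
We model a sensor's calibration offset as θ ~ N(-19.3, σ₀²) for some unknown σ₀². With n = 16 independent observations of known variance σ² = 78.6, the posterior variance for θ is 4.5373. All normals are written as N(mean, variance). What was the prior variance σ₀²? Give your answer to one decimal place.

σ₀² = 59.4

For the Normal–Normal model with known σ², precisions add: τ_n = τ₀ + n/σ².
So 1/σ₀² = 1/4.5373 − 16/78.6 = 0.220395 − 0.203562 = 0.016833.
Hence σ₀² = 1/0.016833 ≈ 59.4.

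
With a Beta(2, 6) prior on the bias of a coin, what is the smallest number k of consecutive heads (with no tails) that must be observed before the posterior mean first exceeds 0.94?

k = 93

After k heads and 0 tails the posterior is Beta(2+k, 6), with mean (2+k)/(2+6+k).
Set (2+k)/(8+k) > 0.94 and solve: k > (0.94·8 − 2)/(1 − 0.94) = 92.000.
The smallest integer exceeding 92.000 is 93, and checking k=93: (95)/(101) = 0.9406 > 0.94.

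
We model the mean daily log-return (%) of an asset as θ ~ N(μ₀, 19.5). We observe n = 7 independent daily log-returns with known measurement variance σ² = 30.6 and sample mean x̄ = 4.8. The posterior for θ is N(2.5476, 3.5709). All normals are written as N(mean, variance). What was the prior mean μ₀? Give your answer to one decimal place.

With known observation variance, the Normal–Normal posterior has precision τ_n = τ₀ + n/σ² and mean μ_n = (τ₀μ₀ + (n/σ²)x̄)/τ_n.
Here τ₀ = 1/19.5 = 0.051282 and τ_data = 7/30.6 = 0.228758, so τ_n = 0.280040.
Rearranging for μ₀: μ₀ = (μ_n·τ_n − τ_data·x̄)/τ₀ = (2.5476·0.280040 − 0.228758·4.8) / 0.051282 = -0.384608/0.051282 ≈ -7.5.

μ₀ = -7.5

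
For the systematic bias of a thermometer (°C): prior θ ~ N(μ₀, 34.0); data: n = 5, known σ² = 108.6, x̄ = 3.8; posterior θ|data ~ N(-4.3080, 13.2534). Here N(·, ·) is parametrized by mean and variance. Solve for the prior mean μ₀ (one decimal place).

With known observation variance, the Normal–Normal posterior has precision τ_n = τ₀ + n/σ² and mean μ_n = (τ₀μ₀ + (n/σ²)x̄)/τ_n.
Here τ₀ = 1/34.0 = 0.029412 and τ_data = 5/108.6 = 0.046041, so τ_n = 0.075453.
Rearranging for μ₀: μ₀ = (μ_n·τ_n − τ_data·x̄)/τ₀ = (-4.3080·0.075453 − 0.046041·3.8) / 0.029412 = -0.500007/0.029412 ≈ -17.0.

μ₀ = -17.0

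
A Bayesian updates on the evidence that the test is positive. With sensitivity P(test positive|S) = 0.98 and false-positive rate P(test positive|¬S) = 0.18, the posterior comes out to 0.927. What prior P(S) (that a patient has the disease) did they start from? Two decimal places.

P(S) = 0.70

Bayes' rule in odds form gives O(S|E) = O(S)·[P(E|S)/P(E|¬S)], hence O(S) = O(S|E)/LR.
Posterior odds = 0.927/(1−0.927) = 12.6986. LR = 0.98/0.18 = 5.4444.
Prior odds = 12.6986/5.4444 = 2.3324, so P(S) = 2.3324/(1+2.3324) ≈ 0.70.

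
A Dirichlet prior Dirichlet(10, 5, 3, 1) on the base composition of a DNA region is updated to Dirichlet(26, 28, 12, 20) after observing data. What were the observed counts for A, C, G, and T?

For a Dirichlet(α) prior with multinomial counts c, the posterior is Dirichlet(α + c) componentwise.
Counts are posterior − prior componentwise: 26−10=16, 28−5=23, 12−3=9, 20−1=19.

counts (16, 23, 9, 19)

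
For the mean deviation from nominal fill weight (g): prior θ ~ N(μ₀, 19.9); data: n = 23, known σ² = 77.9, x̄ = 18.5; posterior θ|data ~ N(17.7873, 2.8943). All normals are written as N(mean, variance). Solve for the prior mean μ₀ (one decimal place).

μ₀ = 13.6

With known observation variance, the Normal–Normal posterior has precision τ_n = τ₀ + n/σ² and mean μ_n = (τ₀μ₀ + (n/σ²)x̄)/τ_n.
Here τ₀ = 1/19.9 = 0.050251 and τ_data = 23/77.9 = 0.295250, so τ_n = 0.345501.
Rearranging for μ₀: μ₀ = (μ_n·τ_n − τ_data·x̄)/τ₀ = (17.7873·0.345501 − 0.295250·18.5) / 0.050251 = 0.683405/0.050251 ≈ 13.6.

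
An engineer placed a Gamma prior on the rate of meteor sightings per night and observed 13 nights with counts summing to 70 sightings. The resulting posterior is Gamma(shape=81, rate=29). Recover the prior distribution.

Gamma–Poisson conjugacy: posterior shape = α + Σxᵢ, posterior rate = β + n.
So α = 81 − 70 = 11 and β = 29 − 13 = 16.

Gamma(shape=11, rate=16)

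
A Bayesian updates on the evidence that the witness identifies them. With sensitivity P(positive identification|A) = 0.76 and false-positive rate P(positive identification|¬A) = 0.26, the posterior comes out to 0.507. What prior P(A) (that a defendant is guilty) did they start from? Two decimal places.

In odds form, posterior odds = prior odds × likelihood ratio, so prior odds = posterior odds ÷ LR.
Posterior odds = 0.507/(1−0.507) = 1.0284. LR = 0.76/0.26 = 2.9231.
Prior odds = 1.0284/2.9231 = 0.3518, so P(A) = 0.3518/(1+0.3518) ≈ 0.26.

P(A) = 0.26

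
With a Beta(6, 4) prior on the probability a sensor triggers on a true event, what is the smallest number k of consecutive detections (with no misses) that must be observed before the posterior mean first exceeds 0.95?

k = 71

After k detections and 0 misses the posterior is Beta(6+k, 4), with mean (6+k)/(6+4+k).
Set (6+k)/(10+k) > 0.95 and solve: k > (0.95·10 − 6)/(1 − 0.95) = 70.000.
The smallest integer exceeding 70.000 is 71, and checking k=71: (77)/(81) = 0.9506 > 0.95.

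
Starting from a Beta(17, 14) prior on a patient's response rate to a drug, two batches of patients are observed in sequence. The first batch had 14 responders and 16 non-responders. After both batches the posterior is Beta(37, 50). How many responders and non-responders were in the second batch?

Because Beta–binomial updating is additive in the counts, the combined data contributed (α_post−α_prior, β_post−β_prior) successes and failures.
Total across both batches: 37−17=20 responders, 50−14=36 non-responders.
Subtract the first batch: 20−14=6 responders and 36−16=20 non-responders.

6 responders and 20 non-responders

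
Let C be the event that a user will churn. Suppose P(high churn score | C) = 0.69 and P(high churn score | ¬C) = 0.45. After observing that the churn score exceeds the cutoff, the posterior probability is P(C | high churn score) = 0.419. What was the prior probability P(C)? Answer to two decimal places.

P(C) = 0.32

In odds form, posterior odds = prior odds × likelihood ratio, so prior odds = posterior odds ÷ LR.
Posterior odds = 0.419/(1−0.419) = 0.7212. LR = 0.69/0.45 = 1.5333.
Prior odds = 0.7212/1.5333 = 0.4704, so P(C) = 0.4704/(1+0.4704) ≈ 0.32.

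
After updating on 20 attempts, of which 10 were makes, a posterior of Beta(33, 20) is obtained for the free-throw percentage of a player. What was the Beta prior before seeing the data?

A Beta(a, b) prior with s successes and f failures in binomial data gives a Beta(a+s, b+f) posterior.
So a = 33 − 10 = 23 and b = 20 − 10 = 10.

Beta(23, 10)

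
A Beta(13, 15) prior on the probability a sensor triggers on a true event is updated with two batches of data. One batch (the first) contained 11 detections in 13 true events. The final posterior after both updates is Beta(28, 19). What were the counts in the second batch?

4 detections and 2 misses

Sequential conjugate updates are equivalent to a single update on the pooled data, so total successes = posterior α − prior α and total failures = posterior β − prior β.
Total across both batches: 28−13=15 detections, 19−15=4 misses.
Subtract the first batch: 15−11=4 detections and 4−2=2 misses.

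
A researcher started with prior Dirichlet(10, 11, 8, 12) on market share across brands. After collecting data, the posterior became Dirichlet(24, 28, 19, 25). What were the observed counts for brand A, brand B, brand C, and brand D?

For a Dirichlet(α) prior with multinomial counts c, the posterior is Dirichlet(α + c) componentwise.
Counts are posterior − prior componentwise: 24−10=14, 28−11=17, 19−8=11, 25−12=13.

counts (14, 17, 11, 13)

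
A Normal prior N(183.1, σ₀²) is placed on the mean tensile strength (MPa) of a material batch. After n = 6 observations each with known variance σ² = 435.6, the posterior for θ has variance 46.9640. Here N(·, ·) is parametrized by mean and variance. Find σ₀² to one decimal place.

Posterior precision equals prior precision plus data precision: 1/σ_n² = 1/σ₀² + n/σ².
So 1/σ₀² = 1/46.9640 − 6/435.6 = 0.021293 − 0.013774 = 0.007519.
Hence σ₀² = 1/0.007519 ≈ 133.0.

σ₀² = 133.0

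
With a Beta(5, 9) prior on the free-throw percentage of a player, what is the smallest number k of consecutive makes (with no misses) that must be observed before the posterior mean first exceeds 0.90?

After k makes and 0 misses the posterior is Beta(5+k, 9), with mean (5+k)/(5+9+k).
Set (5+k)/(14+k) > 0.90 and solve: k > (0.90·14 − 5)/(1 − 0.90) = 76.000.
The smallest integer exceeding 76.000 is 77.

k = 77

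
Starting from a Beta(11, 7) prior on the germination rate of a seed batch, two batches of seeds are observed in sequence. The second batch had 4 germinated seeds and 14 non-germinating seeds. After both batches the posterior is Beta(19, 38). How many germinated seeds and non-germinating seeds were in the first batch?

Sequential conjugate updates are equivalent to a single update on the pooled data, so total successes = posterior α − prior α and total failures = posterior β − prior β.
Total across both batches: 19−11=8 germinated seeds, 38−7=31 non-germinating seeds.
Subtract the second batch: 8−4=4 germinated seeds and 31−14=17 non-germinating seeds.

4 germinated seeds and 17 non-germinating seeds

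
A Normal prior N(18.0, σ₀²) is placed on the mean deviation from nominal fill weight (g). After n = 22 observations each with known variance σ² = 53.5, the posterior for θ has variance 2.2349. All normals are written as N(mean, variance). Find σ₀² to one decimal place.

σ₀² = 27.6

Posterior precision equals prior precision plus data precision: 1/σ_n² = 1/σ₀² + n/σ².
So 1/σ₀² = 1/2.2349 − 22/53.5 = 0.447447 − 0.411215 = 0.036232.
Hence σ₀² = 1/0.036232 ≈ 27.6.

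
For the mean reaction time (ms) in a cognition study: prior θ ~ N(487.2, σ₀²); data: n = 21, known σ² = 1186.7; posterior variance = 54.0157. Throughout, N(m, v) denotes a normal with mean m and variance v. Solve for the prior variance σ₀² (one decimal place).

σ₀² = 1224.0

For the Normal–Normal model with known σ², precisions add: τ_n = τ₀ + n/σ².
So 1/σ₀² = 1/54.0157 − 21/1186.7 = 0.018513 − 0.017696 = 0.000817.
Hence σ₀² = 1/0.000817 ≈ 1224.0.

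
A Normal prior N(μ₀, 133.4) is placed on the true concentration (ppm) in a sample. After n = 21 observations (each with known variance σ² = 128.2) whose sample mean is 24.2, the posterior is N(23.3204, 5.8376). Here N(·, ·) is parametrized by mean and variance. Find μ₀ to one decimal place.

μ₀ = 4.1

The posterior mean is a precision-weighted average: μ_n = (τ₀μ₀ + τ_data·x̄)/(τ₀+τ_data), with τ₀=1/σ₀² and τ_data=n/σ².
Here τ₀ = 1/133.4 = 0.007496 and τ_data = 21/128.2 = 0.163807, so τ_n = 0.171303.
Rearranging for μ₀: μ₀ = (μ_n·τ_n − τ_data·x̄)/τ₀ = (23.3204·0.171303 − 0.163807·24.2) / 0.007496 = 0.030725/0.007496 ≈ 4.1.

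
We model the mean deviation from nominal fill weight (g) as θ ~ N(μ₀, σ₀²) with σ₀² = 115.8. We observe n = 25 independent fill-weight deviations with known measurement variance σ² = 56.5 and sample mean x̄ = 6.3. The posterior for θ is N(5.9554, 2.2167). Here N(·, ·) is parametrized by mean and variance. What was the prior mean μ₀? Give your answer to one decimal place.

μ₀ = -11.7

With known observation variance, the Normal–Normal posterior has precision τ_n = τ₀ + n/σ² and mean μ_n = (τ₀μ₀ + (n/σ²)x̄)/τ_n.
Here τ₀ = 1/115.8 = 0.008636 and τ_data = 25/56.5 = 0.442478, so τ_n = 0.451114.
Rearranging for μ₀: μ₀ = (μ_n·τ_n − τ_data·x̄)/τ₀ = (5.9554·0.451114 − 0.442478·6.3) / 0.008636 = -0.101047/0.008636 ≈ -11.7.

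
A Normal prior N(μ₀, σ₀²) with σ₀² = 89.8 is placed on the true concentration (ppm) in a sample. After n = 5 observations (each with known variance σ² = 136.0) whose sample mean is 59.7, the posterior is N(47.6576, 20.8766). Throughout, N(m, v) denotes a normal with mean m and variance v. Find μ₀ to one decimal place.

μ₀ = 7.9

The posterior mean is a precision-weighted average: μ_n = (τ₀μ₀ + τ_data·x̄)/(τ₀+τ_data), with τ₀=1/σ₀² and τ_data=n/σ².
Here τ₀ = 1/89.8 = 0.011136 and τ_data = 5/136.0 = 0.036765, so τ_n = 0.047901.
Rearranging for μ₀: μ₀ = (μ_n·τ_n − τ_data·x̄)/τ₀ = (47.6576·0.047901 − 0.036765·59.7) / 0.011136 = 0.087976/0.011136 ≈ 7.9.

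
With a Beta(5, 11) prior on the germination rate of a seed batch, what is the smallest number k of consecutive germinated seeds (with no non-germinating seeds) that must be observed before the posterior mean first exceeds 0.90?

k = 95

After k germinated seeds and 0 non-germinating seeds the posterior is Beta(5+k, 11), with mean (5+k)/(5+11+k).
Set (5+k)/(16+k) > 0.90 and solve: k > (0.90·16 − 5)/(1 − 0.90) = 94.000.
The smallest integer exceeding 94.000 is 95, and checking k=95: (100)/(111) = 0.9009 > 0.90.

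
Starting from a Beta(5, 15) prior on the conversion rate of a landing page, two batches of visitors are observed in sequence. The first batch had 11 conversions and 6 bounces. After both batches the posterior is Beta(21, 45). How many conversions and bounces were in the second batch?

5 conversions and 24 bounces

Because Beta–binomial updating is additive in the counts, the combined data contributed (α_post−α_prior, β_post−β_prior) successes and failures.
Total across both batches: 21−5=16 conversions, 45−15=30 bounces.
Subtract the first batch: 16−11=5 conversions and 30−6=24 bounces.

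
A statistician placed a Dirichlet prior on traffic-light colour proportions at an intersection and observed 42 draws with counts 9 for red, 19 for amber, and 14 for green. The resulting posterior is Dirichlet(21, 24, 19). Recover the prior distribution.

Dirichlet(12, 5, 5)

For a Dirichlet(α) prior with multinomial counts c, the posterior is Dirichlet(α + c) componentwise.
Subtract each count from the matching posterior parameter: 21−9=12, 24−19=5, 19−14=5.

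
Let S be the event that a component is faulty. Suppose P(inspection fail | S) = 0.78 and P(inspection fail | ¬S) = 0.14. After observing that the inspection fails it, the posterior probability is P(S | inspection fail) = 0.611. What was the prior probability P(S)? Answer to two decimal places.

In odds form, posterior odds = prior odds × likelihood ratio, so prior odds = posterior odds ÷ LR.
Posterior odds = 0.611/(1−0.611) = 1.5707. LR = 0.78/0.14 = 5.5714.
Prior odds = 1.5707/5.5714 = 0.2819, so P(S) = 0.2819/(1+0.2819) ≈ 0.22.

P(S) = 0.22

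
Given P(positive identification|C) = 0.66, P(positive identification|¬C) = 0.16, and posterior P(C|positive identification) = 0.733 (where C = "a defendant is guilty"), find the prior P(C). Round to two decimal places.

In odds form, posterior odds = prior odds × likelihood ratio, so prior odds = posterior odds ÷ LR.
Posterior odds = 0.733/(1−0.733) = 2.7453. LR = 0.66/0.16 = 4.1250.
Prior odds = 2.7453/4.1250 = 0.6655, so P(C) = 0.6655/(1+0.6655) ≈ 0.40.

P(C) = 0.40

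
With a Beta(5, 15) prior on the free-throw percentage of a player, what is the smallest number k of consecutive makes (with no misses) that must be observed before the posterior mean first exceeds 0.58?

After k makes and 0 misses the posterior is Beta(5+k, 15), with mean (5+k)/(5+15+k).
Set (5+k)/(20+k) > 0.58 and solve: k > (0.58·20 − 5)/(1 − 0.58) = 15.714.
The smallest integer exceeding 15.714 is 16.

k = 16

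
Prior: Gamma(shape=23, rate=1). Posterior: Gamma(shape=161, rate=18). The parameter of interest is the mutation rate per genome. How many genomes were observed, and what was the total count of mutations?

Gamma–Poisson conjugacy: posterior shape = α + Σxᵢ, posterior rate = β + n.
Matching: Σxᵢ = 161 − 23 = 138 and n = 18 − 1 = 17.

n = 17 genomes with total 138 mutations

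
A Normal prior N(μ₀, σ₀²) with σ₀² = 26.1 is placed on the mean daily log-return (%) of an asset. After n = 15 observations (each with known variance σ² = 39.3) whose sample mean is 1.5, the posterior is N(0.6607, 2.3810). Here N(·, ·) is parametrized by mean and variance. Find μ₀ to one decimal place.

With known observation variance, the Normal–Normal posterior has precision τ_n = τ₀ + n/σ² and mean μ_n = (τ₀μ₀ + (n/σ²)x̄)/τ_n.
Here τ₀ = 1/26.1 = 0.038314 and τ_data = 15/39.3 = 0.381679, so τ_n = 0.419993.
Rearranging for μ₀: μ₀ = (μ_n·τ_n − τ_data·x̄)/τ₀ = (0.6607·0.419993 − 0.381679·1.5) / 0.038314 = -0.295029/0.038314 ≈ -7.7.

μ₀ = -7.7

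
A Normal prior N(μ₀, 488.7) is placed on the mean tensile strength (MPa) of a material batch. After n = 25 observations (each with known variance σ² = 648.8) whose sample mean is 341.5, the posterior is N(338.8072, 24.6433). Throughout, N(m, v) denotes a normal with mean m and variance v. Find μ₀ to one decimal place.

With known observation variance, the Normal–Normal posterior has precision τ_n = τ₀ + n/σ² and mean μ_n = (τ₀μ₀ + (n/σ²)x̄)/τ_n.
Here τ₀ = 1/488.7 = 0.002046 and τ_data = 25/648.8 = 0.038533, so τ_n = 0.040579.
Rearranging for μ₀: μ₀ = (μ_n·τ_n − τ_data·x̄)/τ₀ = (338.8072·0.040579 − 0.038533·341.5) / 0.002046 = 0.589438/0.002046 ≈ 288.1.

μ₀ = 288.1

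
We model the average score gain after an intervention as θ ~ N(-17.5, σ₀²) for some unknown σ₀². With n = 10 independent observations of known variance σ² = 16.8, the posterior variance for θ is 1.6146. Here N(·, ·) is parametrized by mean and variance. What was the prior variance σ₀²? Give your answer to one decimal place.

σ₀² = 41.5

For the Normal–Normal model with known σ², precisions add: τ_n = τ₀ + n/σ².
So 1/σ₀² = 1/1.6146 − 10/16.8 = 0.619348 − 0.595238 = 0.024110.
Hence σ₀² = 1/0.024110 ≈ 41.5.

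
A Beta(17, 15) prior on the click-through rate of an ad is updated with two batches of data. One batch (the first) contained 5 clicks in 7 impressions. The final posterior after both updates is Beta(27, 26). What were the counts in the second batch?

5 clicks and 9 non-clicks

Sequential conjugate updates are equivalent to a single update on the pooled data, so total successes = posterior α − prior α and total failures = posterior β − prior β.
Total across both batches: 27−17=10 clicks, 26−15=11 non-clicks.
Subtract the first batch: 10−5=5 clicks and 11−2=9 non-clicks.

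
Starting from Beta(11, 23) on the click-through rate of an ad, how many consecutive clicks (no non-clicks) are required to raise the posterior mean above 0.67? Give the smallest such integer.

k = 36

After k clicks and 0 non-clicks the posterior is Beta(11+k, 23), with mean (11+k)/(11+23+k).
Set (11+k)/(34+k) > 0.67 and solve: k > (0.67·34 − 11)/(1 − 0.67) = 35.697.
The smallest integer exceeding 35.697 is 36, and checking k=36: (47)/(70) = 0.6714 > 0.67.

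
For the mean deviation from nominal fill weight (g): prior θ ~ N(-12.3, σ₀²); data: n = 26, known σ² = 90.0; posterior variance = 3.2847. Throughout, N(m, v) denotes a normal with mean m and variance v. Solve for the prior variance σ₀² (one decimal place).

σ₀² = 64.3

For the Normal–Normal model with known σ², precisions add: τ_n = τ₀ + n/σ².
So 1/σ₀² = 1/3.2847 − 26/90.0 = 0.304442 − 0.288889 = 0.015553.
Hence σ₀² = 1/0.015553 ≈ 64.3.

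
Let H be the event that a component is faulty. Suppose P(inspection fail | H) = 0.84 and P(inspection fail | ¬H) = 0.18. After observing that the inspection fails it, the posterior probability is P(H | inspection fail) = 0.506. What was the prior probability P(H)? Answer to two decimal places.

P(H) = 0.18

In odds form, posterior odds = prior odds × likelihood ratio, so prior odds = posterior odds ÷ LR.
Posterior odds = 0.506/(1−0.506) = 1.0243. LR = 0.84/0.18 = 4.6667.
Prior odds = 1.0243/4.6667 = 0.2195, so P(H) = 0.2195/(1+0.2195) ≈ 0.18.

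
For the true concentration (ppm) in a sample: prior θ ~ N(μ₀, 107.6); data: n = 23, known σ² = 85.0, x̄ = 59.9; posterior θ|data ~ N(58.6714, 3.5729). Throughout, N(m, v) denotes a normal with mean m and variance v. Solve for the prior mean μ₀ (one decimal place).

μ₀ = 22.9

The posterior mean is a precision-weighted average: μ_n = (τ₀μ₀ + τ_data·x̄)/(τ₀+τ_data), with τ₀=1/σ₀² and τ_data=n/σ².
Here τ₀ = 1/107.6 = 0.009294 and τ_data = 23/85.0 = 0.270588, so τ_n = 0.279882.
Rearranging for μ₀: μ₀ = (μ_n·τ_n − τ_data·x̄)/τ₀ = (58.6714·0.279882 − 0.270588·59.9) / 0.009294 = 0.212848/0.009294 ≈ 22.9.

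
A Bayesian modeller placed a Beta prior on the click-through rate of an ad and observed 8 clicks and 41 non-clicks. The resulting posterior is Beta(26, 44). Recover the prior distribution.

Beta(18, 3)

A Beta(a, b) prior with s successes and f failures in binomial data gives a Beta(a+s, b+f) posterior.
So a = 26 − 8 = 18 and b = 44 − 41 = 3.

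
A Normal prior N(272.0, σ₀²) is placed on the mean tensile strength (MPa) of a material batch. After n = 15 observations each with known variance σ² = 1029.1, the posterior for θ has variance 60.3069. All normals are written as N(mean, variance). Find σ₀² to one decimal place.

For the Normal–Normal model with known σ², precisions add: τ_n = τ₀ + n/σ².
So 1/σ₀² = 1/60.3069 − 15/1029.1 = 0.016582 − 0.014576 = 0.002006.
Hence σ₀² = 1/0.002006 ≈ 498.5.

σ₀² = 498.5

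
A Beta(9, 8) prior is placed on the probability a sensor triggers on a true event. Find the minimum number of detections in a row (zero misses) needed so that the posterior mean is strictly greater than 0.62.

After k detections and 0 misses the posterior is Beta(9+k, 8), with mean (9+k)/(9+8+k).
Set (9+k)/(17+k) > 0.62 and solve: k > (0.62·17 − 9)/(1 − 0.62) = 4.053.
The smallest integer exceeding 4.053 is 5.

k = 5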